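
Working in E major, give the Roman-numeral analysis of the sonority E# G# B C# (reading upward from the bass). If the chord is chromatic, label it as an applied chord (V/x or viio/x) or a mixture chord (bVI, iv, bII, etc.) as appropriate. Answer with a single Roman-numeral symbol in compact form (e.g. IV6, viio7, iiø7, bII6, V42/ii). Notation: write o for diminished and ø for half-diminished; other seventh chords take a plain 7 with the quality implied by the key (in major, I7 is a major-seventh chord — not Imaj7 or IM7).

Stacked in thirds the chord is C#-E#-G#-B: a dominant seventh chord on C#.
C# is not a diatonic chord root with this quality in E major, but it lies a perfect fifth above F# (ii), so the chord functions as an applied dominant of ii.
With E# in the bass the chord is in first inversion, so the figured bass is 65.

V65/ii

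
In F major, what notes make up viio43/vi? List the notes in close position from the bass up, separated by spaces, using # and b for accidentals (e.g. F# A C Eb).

viio43/vi is a secondary leading-tone chord. The target vi is D in F major; the applied chord is rooted a semitone below, on C#.
Building a fully diminished seventh chord on C# gives C#-E-G-Bb.
With the 43 figure the chord is in second inversion; from the bass G upward in close position it reads G-Bb-C#-E.

G Bb C# E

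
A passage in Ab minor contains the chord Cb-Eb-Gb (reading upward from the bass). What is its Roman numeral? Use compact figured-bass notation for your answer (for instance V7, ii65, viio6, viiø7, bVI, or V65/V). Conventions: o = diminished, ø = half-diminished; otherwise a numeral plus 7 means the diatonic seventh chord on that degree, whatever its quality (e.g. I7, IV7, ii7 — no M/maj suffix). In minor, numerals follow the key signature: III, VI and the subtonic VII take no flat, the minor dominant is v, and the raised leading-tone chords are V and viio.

Stacked in thirds the chord is Cb-Eb-Gb: a major triad on Cb.
In Ab minor, Cb is the mediant; the diatonic major triad there is III.

III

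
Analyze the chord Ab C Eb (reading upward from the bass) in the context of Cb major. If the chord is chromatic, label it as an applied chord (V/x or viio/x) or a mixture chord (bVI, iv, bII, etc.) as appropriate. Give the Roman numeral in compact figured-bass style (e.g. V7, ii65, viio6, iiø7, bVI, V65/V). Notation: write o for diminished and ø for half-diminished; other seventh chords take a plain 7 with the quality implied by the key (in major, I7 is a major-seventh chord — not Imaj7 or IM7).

V/ii

Stacked in thirds the chord is Ab-C-Eb: a major triad on Ab.
Ab is not a diatonic chord root with this quality in Cb major, but it lies a perfect fifth above Db (ii), so the chord functions as an applied dominant of ii.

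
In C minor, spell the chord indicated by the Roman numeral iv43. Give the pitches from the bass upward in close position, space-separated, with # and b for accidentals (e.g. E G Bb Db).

C Eb F Ab

In C minor, the subdominant is F, and the diatonic chord built there is a minor seventh chord.
Stacking thirds from F gives F-Ab-C-Eb.
The figured bass 43 indicates second inversion, placing the fifth (C) in the bass: C-Eb-F-Ab.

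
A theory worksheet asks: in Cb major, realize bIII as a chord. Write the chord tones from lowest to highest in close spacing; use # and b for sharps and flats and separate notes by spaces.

Scale degree 3 in Cb major is Eb; lowering it a half step gives Ebb. bIII is a major triad on the lowered third degree, borrowed from the parallel minor.
So the chord is Ebb-Gb-Bbb, a major triad.

Ebb Gb Bbb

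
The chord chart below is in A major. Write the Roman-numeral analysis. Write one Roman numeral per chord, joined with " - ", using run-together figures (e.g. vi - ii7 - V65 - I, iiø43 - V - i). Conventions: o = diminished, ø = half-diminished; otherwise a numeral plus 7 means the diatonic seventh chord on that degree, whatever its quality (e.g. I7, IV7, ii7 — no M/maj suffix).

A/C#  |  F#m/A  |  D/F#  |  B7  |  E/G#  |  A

A/C#: major triad on A = scale degree 1 → I6.
F#m/A: minor triad on F# = scale degree 6 → vi6.
D/F#: major triad on D = scale degree 4 → IV6.
B7: a dominant seventh chord on B, the applied dominant of V → V7/V.
E/G#: root E is the dominant; major triad there is V6.
A: root A is the tonic; major triad there is I.

I6 - vi6 - IV6 - V7/V - V6 - I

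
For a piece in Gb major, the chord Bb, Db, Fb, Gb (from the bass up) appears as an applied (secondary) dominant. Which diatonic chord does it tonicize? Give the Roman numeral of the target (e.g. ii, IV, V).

IV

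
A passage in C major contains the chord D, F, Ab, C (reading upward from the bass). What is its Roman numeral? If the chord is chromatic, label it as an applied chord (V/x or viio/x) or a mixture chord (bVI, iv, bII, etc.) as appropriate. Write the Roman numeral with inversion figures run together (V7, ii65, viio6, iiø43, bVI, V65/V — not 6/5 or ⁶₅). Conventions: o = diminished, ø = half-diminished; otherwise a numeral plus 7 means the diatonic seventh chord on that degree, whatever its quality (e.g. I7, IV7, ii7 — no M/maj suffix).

The pitches D-F-Ab-C form a half-diminished seventh chord rooted on D.
D is the second degree of C major. This is the half-diminished supertonic seventh, borrowed from the parallel minor.

iiø7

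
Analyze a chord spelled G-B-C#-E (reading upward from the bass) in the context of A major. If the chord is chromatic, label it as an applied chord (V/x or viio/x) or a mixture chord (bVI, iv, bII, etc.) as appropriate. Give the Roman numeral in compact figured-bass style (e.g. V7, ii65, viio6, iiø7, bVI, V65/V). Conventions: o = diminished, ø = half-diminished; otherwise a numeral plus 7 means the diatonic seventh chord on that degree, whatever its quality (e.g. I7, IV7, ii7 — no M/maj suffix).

viiø43/IV

Stacked in thirds the chord is C#-E-G-B: a half-diminished seventh chord on C#.
C# sits a half step below D (IV in A major); a diminished chord there is the applied leading-tone chord of IV.
With G in the bass the chord is in second inversion, so the figured bass is 43.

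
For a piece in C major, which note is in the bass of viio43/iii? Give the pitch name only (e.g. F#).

A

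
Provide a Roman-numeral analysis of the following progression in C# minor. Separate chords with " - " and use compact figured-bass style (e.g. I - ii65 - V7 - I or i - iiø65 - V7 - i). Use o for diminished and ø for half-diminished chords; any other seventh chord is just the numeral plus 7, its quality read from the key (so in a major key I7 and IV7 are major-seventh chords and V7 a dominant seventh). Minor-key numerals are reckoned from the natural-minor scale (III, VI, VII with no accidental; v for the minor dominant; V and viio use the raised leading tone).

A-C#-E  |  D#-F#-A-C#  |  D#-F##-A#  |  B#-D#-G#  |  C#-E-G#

A-C#-E: root A is the submediant; major triad there is VI.
D#-F#-A-C# has root D#, degree 2 in C# minor, so iiø7.
D#-F##-A#: chromatic; D# is V of V, so V/V.
B#-D#-G#: root G# is the dominant; major triad there is V6.
C#-E-G#: root C# is the tonic; minor triad there is i.

VI - iiø7 - V/V - V6 - i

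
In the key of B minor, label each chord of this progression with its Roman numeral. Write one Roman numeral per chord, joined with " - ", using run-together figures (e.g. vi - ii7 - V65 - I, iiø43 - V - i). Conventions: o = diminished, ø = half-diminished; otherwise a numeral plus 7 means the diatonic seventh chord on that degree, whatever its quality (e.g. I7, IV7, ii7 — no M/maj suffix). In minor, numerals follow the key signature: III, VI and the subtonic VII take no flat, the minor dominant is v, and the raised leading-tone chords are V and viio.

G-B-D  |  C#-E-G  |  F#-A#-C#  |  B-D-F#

G-B-D: major triad on G = scale degree 6 → VI.
C#-E-G: diminished triad on C# = scale degree 2 → iio.
F#-A#-C#: root F# is the dominant; major triad there is V.
B-D-F# has root B, degree 1 in B minor, so i.

VI - iio - V - i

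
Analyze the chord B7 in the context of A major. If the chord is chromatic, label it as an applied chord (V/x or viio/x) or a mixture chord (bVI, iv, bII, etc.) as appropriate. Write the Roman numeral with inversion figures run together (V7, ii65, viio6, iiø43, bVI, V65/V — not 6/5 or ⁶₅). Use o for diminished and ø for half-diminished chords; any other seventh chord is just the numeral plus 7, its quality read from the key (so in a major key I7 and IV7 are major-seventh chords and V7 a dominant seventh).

V7/V

Stacked in thirds the chord is B-D#-F#-A: a dominant seventh chord on B.
B is not a diatonic chord root with this quality in A major, but it lies a perfect fifth above E (V), so the chord functions as an applied dominant of V.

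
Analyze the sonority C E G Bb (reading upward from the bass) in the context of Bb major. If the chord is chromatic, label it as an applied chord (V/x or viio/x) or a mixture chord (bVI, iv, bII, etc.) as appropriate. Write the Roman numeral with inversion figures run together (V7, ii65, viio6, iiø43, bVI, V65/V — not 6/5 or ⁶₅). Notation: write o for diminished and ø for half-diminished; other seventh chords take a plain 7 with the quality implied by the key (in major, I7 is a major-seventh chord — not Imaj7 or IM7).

V7/V

Stacked in thirds the chord is C-E-G-Bb: a dominant seventh chord on C.
C is not a diatonic chord root with this quality in Bb major, but it lies a perfect fifth above F (V), so the chord functions as an applied dominant of V.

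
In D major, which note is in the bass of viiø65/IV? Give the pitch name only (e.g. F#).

A

The applied chord viiø65/IV is rooted on F#: F#-A-C-E.
The figure 65 means first inversion — the third is in the bass.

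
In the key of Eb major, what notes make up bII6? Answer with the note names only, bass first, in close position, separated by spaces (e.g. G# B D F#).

Ab Cb Fb

Scale degree 2 in Eb major is F; lowering it a half step gives Fb. bII6 is the Neapolitan sixth — a major triad on the lowered second degree, here in its customary first inversion.
So the chord is Fb-Ab-Cb.
With the 6 figure the chord is in first inversion; from the bass Ab upward in close position it reads Ab-Cb-Fb.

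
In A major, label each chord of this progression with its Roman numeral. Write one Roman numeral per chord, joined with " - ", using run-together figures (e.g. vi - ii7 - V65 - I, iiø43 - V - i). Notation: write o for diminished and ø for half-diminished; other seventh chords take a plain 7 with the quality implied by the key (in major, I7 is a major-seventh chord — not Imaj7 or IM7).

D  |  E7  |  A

D has root D, degree 4 in A major, so IV.
E7 has root E, degree 5 in A major, so V7.
A: root A is the tonic; major triad there is I.

IV - V7 - I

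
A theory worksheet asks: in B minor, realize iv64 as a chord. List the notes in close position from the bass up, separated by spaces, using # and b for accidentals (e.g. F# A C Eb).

B E G

In B minor, the fourth degree is E, and the diatonic chord built there is a minor triad.
Stacking thirds from E gives E-G-B.
With the 64 figure the chord is in second inversion; from the bass B upward in close position it reads B-E-G.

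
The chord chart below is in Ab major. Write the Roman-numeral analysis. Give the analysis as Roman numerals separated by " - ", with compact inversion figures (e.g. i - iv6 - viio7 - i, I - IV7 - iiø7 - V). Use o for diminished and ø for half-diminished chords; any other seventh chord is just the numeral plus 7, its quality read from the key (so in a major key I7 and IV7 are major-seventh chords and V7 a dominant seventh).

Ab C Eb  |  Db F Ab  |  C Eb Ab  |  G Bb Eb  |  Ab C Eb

I - IV - I6 - V6 - I

Ab-C-Eb: root Ab is the tonic; major triad there is I.
Db-F-Ab: root Db is the subdominant; major triad there is IV.
C-Eb-Ab: major triad on Ab = scale degree 1 → I6.
G-Bb-Eb: root Eb is the dominant; major triad there is V6.
Ab-C-Eb has root Ab, degree 1 in Ab major, so I.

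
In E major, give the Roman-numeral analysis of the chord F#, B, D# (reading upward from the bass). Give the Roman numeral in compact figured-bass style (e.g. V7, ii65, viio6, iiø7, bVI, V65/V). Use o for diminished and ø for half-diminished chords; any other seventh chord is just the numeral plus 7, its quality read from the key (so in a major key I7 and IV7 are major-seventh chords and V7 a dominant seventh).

V64

The pitches B-D#-F# form a major triad rooted on B.
B is scale degree 5 in E major, and a major triad on that degree is written V.
With F# in the bass the chord is in second inversion, so the figured bass is 64.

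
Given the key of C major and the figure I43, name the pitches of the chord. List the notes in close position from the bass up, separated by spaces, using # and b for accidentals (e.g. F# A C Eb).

In C major, the first degree is C, and the diatonic chord built there is a major seventh chord.
That chord is spelled C-E-G-B.
With the 43 figure the chord is in second inversion; from the bass G upward in close position it reads G-B-C-E.

G B C E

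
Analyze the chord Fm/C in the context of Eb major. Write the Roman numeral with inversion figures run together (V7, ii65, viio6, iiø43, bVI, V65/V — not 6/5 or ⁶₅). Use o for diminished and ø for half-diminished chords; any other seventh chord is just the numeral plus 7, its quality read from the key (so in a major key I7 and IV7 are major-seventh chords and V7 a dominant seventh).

ii64

Stacked in thirds the chord is F-Ab-C: a minor triad on F.
F is scale degree 2 in Eb major, and a minor triad on that degree is written ii.
With C in the bass the chord is in second inversion, so the figured bass is 64.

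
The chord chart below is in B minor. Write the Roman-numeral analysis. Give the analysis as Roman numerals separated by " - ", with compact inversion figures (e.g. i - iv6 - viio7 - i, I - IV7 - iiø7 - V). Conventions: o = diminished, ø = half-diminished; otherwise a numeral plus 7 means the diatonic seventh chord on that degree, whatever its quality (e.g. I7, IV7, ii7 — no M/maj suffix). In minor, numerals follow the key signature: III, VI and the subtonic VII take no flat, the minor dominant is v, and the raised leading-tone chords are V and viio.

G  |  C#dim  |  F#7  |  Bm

G: major triad on G = scale degree 6 → VI.
C#dim: root C# is the supertonic; diminished triad there is iio.
F#7 has root F#, degree 5 in B minor, so V7.
Bm has root B, degree 1 in B minor, so i.

VI - iio - V7 - i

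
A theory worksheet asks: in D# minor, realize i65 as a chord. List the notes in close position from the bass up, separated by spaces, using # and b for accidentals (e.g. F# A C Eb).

F# A# C# D#

In D# minor, the tonic is D#, and the diatonic chord built there is a minor seventh chord.
That chord is spelled D#-F#-A#-C#.
The figured bass 65 indicates first inversion, placing the third (F#) in the bass: F#-A#-C#-D#.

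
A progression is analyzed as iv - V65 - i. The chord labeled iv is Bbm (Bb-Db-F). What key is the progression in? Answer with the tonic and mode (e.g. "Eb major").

F minor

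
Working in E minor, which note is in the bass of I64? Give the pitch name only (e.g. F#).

B

I in E minor has root E; the chord is E-G#-B.
The figure 64 means second inversion — the fifth is in the bass.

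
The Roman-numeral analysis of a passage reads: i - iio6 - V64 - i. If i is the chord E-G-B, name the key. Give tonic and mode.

E minor

The chord Em is a minor triad rooted on E; its label is i.
If E is scale degree 1 and the mode makes that degree carry a minor triad, the tonic is E and the mode is minor.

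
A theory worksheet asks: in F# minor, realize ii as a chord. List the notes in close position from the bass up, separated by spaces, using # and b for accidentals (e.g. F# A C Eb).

Scale degree 2 in F# minor is G#; here the chord built on it is altered to a minor triad. ii is the minor supertonic, borrowed from the parallel major (the Dorian ii).
So the chord is G#-B-D#, a minor triad.

G# B D#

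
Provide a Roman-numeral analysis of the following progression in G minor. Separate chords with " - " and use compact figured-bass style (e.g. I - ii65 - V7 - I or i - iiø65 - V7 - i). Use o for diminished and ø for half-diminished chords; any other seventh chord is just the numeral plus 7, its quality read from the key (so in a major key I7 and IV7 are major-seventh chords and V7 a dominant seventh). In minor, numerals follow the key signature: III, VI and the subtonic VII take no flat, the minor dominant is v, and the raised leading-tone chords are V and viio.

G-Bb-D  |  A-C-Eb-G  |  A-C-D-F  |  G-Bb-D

i - iiø7 - v43 - i

G-Bb-D: minor triad on G = scale degree 1 → i.
A-C-Eb-G: half-diminished seventh chord on A = scale degree 2 → iiø7.
A-C-D-F has root D, degree 5 in G minor, so v43.
G-Bb-D has root G, degree 1 in G minor, so i.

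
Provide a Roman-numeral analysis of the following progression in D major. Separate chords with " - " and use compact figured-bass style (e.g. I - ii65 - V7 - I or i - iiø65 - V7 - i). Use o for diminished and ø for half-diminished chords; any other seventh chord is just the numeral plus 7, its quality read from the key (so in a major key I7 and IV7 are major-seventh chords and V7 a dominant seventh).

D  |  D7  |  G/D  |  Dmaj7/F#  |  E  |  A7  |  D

D has root D, degree 1 in D major, so I.
D7: a dominant seventh chord on D, the applied dominant of IV → V7/IV.
G/D has root G, degree 4 in D major, so IV64.
Dmaj7/F# has root D, degree 1 in D major, so I65.
E is the secondary dominant of V (major triad on E): V/V.
A7: dominant seventh chord on A = scale degree 5 → V7.
D has root D, degree 1 in D major, so I.

I - V7/IV - IV64 - I65 - V/V - V7 - I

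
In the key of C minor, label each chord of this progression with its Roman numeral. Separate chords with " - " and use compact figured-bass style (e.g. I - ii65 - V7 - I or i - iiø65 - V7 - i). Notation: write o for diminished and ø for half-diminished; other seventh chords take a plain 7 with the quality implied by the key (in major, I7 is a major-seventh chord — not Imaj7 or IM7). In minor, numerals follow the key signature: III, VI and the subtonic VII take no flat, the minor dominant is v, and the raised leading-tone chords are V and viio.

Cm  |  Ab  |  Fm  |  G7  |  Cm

Cm: root C is the tonic; minor triad there is i.
Ab: major triad on Ab = scale degree 6 → VI.
Fm has root F, degree 4 in C minor, so iv.
G7 has root G, degree 5 in C minor, so V7.
Cm: minor triad on C = scale degree 1 → i.

i - VI - iv - V7 - i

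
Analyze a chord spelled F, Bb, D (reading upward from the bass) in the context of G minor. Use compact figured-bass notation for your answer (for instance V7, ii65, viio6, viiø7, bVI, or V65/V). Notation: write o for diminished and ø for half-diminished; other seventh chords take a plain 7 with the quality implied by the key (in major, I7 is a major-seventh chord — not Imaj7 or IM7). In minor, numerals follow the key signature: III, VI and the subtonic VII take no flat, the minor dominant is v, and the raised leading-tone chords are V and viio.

III64

The pitches Bb-D-F form a major triad rooted on Bb.
In G minor, Bb is the mediant; the diatonic major triad there is III.
With F in the bass the chord is in second inversion, so the figured bass is 64.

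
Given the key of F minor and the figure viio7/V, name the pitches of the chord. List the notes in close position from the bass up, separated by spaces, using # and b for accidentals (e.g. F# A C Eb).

The slash marks an applied leading-tone chord: viio of V. In F minor, V is C, so the leading tone to it is B, a half step below.
Building a fully diminished seventh chord on B gives B-D-F-Ab.

B D F Ab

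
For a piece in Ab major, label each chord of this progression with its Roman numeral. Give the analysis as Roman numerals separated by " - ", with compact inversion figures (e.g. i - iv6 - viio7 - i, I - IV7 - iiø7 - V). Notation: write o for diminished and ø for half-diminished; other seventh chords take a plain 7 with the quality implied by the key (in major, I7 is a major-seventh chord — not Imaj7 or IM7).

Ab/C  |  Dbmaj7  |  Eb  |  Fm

I6 - IV7 - V - vi

Ab/C: major triad on Ab = scale degree 1 → I6.
Dbmaj7: major seventh chord on Db = scale degree 4 → IV7.
Eb: major triad on Eb = scale degree 5 → V.
Fm has root F, degree 6 in Ab major, so vi.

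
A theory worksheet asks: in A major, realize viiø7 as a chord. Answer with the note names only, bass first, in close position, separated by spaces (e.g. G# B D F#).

The numeral's case and figure indicate a half-diminished seventh chord. In A major its root, the seventh degree, is G#.
That chord is spelled G#-B-D-F#.

G# B D F#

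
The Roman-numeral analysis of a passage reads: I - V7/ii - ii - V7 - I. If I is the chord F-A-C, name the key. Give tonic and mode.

F major

The anchor chord is a major triad on F, labeled I.
If F is scale degree 1 and the mode makes that degree carry a major triad, the tonic is F and the mode is major.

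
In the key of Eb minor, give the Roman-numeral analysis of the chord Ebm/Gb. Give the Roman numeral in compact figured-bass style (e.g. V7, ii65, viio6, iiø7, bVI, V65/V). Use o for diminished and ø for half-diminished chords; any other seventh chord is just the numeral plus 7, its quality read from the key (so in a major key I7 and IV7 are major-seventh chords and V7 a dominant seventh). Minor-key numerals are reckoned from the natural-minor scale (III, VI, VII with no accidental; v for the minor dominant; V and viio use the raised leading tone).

The pitches Eb-Gb-Bb form a minor triad rooted on Eb.
Eb is scale degree 1 in Eb minor, and a minor triad on that degree is written i.
With Gb in the bass the chord is in first inversion, so the figured bass is 6.

i6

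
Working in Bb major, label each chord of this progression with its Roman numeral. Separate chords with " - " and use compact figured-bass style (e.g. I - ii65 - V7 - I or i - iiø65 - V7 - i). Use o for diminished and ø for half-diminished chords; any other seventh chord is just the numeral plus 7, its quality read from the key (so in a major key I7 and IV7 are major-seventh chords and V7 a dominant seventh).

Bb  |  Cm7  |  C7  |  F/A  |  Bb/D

I - ii7 - V7/V - V6 - I6

Bb: root Bb is the tonic; major triad there is I.
Cm7: minor seventh chord on C = scale degree 2 → ii7.
C7: chromatic; C is V of V, so V7/V.
F/A has root F, degree 5 in Bb major, so V6.
Bb/D: major triad on Bb = scale degree 1 → I6.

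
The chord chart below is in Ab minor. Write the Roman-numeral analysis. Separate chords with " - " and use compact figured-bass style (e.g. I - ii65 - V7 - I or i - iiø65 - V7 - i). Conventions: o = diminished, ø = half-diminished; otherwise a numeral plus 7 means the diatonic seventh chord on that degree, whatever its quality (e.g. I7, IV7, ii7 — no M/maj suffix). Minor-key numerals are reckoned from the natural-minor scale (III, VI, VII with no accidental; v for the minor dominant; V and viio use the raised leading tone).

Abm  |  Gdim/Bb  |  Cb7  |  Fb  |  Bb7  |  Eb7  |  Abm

i - viio6 - V7/VI - VI - V7/V - V7 - i

Abm: root Ab is the tonic; minor triad there is i.
Gdim/Bb: root G is the leading tone; diminished triad there is viio6.
Cb7: chromatic; Cb is V of VI, so V7/VI.
Fb: major triad on Fb = scale degree 6 → VI.
Bb7: chromatic; Bb is V of V, so V7/V.
Eb7 has root Eb, degree 5 in Ab minor, so V7.
Abm has root Ab, degree 1 in Ab minor, so i.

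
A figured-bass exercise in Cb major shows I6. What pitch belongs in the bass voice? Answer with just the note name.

Eb

I in Cb major has root Cb; the chord is Cb-Eb-Gb.
The figure 6 means first inversion — the third is in the bass.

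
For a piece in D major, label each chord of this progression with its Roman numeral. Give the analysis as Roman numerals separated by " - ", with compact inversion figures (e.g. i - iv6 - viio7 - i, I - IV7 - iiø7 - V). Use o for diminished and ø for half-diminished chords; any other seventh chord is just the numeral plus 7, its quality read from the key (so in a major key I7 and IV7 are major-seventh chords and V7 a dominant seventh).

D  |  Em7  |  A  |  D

I - ii7 - V - I

D: major triad on D = scale degree 1 → I.
Em7: root E is the supertonic; minor seventh chord there is ii7.
A: root A is the dominant; major triad there is V.
D: root D is the tonic; major triad there is I.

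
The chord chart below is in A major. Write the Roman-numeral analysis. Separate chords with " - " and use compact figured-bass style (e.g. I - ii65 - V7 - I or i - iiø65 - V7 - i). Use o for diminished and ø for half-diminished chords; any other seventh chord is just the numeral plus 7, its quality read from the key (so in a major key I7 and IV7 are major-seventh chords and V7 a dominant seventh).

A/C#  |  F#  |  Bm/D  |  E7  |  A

A/C# has root A, degree 1 in A major, so I6.
F#: a major triad on F#, the applied dominant of ii → V/ii.
Bm/D has root B, degree 2 in A major, so ii6.
E7 has root E, degree 5 in A major, so V7.
A: root A is the tonic; major triad there is I.

I6 - V/ii - ii6 - V7 - I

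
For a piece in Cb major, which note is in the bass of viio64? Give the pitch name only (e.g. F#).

viio in Cb major has root Bb; the chord is Bb-Db-Fb.
The figure 64 means second inversion — the fifth is in the bass.

Fb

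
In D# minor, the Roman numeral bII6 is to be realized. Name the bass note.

G#

bII in D# minor has root E; the chord is E-G#-B.
The figure 6 means first inversion — the third is in the bass.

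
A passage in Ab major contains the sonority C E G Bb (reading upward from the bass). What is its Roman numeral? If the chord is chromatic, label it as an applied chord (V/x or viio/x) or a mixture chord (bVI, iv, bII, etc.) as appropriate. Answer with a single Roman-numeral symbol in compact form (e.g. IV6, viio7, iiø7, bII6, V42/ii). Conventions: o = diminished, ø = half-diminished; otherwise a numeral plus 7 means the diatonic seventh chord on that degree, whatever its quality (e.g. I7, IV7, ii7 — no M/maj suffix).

V7/vi

The pitches C-E-G-Bb form a dominant seventh chord rooted on C.
C is not a diatonic chord root with this quality in Ab major, but it lies a perfect fifth above F (vi), so the chord functions as an applied dominant of vi.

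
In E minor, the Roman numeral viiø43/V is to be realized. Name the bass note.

E

The applied chord viiø43/V is rooted on A#: A#-C#-E-G#.
The figure 43 means second inversion — the fifth is in the bass.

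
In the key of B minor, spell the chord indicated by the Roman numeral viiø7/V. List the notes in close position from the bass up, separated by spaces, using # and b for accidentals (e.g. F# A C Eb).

E# G# B D#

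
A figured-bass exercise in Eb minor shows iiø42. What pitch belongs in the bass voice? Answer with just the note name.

iiø in Eb minor has root F; the chord is F-Ab-Cb-Eb.
The figure 42 means third inversion — the seventh is in the bass.

Eb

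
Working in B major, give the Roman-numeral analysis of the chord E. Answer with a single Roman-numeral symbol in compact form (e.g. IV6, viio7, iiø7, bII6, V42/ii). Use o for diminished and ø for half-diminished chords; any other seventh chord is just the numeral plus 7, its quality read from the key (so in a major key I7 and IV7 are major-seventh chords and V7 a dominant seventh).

IV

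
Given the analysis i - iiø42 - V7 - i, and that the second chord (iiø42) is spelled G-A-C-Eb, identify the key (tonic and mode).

iiø42 is given as G-A-C-Eb — a half-diminished seventh chord with root A.
Counting down one scale step from A places the tonic on G; a half-diminished seventh chord on degree 2 is diatonic only in minor.

G minor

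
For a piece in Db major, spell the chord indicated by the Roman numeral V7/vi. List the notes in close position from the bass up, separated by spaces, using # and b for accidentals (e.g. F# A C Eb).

V7/vi is a secondary dominant — the dominant seventh of vi. vi in Db major is Bb, so the applied chord's root is F, a perfect fifth above.
Building a dominant seventh chord on F gives F-A-C-Eb.

F A C Eb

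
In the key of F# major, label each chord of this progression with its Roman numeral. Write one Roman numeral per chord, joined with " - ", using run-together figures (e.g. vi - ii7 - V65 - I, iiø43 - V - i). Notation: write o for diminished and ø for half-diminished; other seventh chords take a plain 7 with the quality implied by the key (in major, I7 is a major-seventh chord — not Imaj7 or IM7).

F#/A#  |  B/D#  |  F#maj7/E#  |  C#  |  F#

I6 - IV6 - I42 - V - I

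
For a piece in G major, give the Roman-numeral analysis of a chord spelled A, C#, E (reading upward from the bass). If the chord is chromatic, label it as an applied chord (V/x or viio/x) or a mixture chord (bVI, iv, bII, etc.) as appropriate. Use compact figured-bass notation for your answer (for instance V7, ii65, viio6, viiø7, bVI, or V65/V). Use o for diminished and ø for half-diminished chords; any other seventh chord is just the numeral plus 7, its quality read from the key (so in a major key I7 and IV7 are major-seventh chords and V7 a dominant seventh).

Stacked in thirds the chord is A-C#-E: a major triad on A.
A is not a diatonic chord root with this quality in G major, but it lies a perfect fifth above D (V), so the chord functions as an applied dominant of V.

V/V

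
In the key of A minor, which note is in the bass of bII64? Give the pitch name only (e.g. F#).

bII in A minor has root Bb; the chord is Bb-D-F.
The figure 64 means second inversion — the fifth is in the bass.

F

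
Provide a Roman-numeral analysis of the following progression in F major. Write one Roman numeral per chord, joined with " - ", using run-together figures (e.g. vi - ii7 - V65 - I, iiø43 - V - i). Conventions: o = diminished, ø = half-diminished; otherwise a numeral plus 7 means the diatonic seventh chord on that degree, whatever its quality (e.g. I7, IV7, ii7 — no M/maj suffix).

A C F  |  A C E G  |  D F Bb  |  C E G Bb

A-C-F: major triad on F = scale degree 1 → I6.
A-C-E-G has root A, degree 3 in F major, so iii7.
D-F-Bb: root Bb is the subdominant; major triad there is IV6.
C-E-G-Bb: dominant seventh chord on C = scale degree 5 → V7.

I6 - iii7 - IV6 - V7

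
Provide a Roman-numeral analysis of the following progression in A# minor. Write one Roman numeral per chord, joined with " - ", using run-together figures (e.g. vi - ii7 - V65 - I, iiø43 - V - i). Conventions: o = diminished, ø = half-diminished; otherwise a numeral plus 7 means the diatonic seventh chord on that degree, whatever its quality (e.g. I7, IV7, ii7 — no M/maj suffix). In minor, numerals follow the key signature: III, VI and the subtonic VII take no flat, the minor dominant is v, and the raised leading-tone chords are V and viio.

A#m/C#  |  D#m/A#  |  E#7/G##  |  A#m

i6 - iv64 - V65 - i

A#m/C# has root A#, degree 1 in A# minor, so i6.
D#m/A#: minor triad on D# = scale degree 4 → iv64.
E#7/G##: root E# is the dominant; dominant seventh chord there is V65.
A#m: root A# is the tonic; minor triad there is i.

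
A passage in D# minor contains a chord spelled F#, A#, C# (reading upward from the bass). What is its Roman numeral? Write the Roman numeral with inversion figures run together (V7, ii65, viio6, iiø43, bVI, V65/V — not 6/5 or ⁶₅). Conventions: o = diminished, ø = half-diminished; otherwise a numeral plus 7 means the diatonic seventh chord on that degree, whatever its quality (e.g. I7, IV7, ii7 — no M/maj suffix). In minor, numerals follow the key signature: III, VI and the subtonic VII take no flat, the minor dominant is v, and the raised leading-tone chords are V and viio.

III

Stacked in thirds the chord is F#-A#-C#: a major triad on F#.
In D# minor, F# is the mediant; the diatonic major triad there is III.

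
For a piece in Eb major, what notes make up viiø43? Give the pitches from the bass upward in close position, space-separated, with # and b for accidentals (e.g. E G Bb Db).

In Eb major, scale degree 7 is D, and the diatonic chord built there is a half-diminished seventh chord.
That chord is spelled D-F-Ab-C.
With the 43 figure the chord is in second inversion; from the bass Ab upward in close position it reads Ab-C-D-F.

Ab C D F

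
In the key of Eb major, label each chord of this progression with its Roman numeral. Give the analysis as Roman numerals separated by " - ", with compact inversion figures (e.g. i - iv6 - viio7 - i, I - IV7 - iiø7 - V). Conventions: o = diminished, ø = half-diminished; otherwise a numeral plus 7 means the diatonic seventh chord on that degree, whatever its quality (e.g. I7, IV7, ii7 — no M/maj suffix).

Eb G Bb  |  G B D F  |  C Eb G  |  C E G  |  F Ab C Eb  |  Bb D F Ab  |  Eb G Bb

Eb-G-Bb: major triad on Eb = scale degree 1 → I.
G-B-D-F: chromatic; G is V of vi, so V7/vi.
C-Eb-G: root C is the submediant; minor triad there is vi.
C-E-G: a major triad on C, the applied dominant of ii → V/ii.
F-Ab-C-Eb: root F is the supertonic; minor seventh chord there is ii7.
Bb-D-F-Ab: root Bb is the dominant; dominant seventh chord there is V7.
Eb-G-Bb: root Eb is the tonic; major triad there is I.

I - V7/vi - vi - V/ii - ii7 - V7 - I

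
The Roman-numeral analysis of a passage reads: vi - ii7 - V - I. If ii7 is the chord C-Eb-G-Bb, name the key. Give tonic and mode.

Bb major

The anchor chord is a minor seventh chord on C, labeled ii7.
ii7 on C implies C is the supertonic; that puts the tonic at Bb, and the lowercase numeral fits major mode.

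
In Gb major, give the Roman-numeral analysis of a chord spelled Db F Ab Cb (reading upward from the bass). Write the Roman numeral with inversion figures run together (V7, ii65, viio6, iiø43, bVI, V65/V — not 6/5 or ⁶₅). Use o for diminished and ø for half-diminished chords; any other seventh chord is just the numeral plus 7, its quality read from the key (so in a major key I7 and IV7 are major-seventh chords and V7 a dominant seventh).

The pitches Db-F-Ab-Cb form a dominant seventh chord rooted on Db.
In Gb major, Db is the dominant; the diatonic dominant seventh chord there is V7.

V7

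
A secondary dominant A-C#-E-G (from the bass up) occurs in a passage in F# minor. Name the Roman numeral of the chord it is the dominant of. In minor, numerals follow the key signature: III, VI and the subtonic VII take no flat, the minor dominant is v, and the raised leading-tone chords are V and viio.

VI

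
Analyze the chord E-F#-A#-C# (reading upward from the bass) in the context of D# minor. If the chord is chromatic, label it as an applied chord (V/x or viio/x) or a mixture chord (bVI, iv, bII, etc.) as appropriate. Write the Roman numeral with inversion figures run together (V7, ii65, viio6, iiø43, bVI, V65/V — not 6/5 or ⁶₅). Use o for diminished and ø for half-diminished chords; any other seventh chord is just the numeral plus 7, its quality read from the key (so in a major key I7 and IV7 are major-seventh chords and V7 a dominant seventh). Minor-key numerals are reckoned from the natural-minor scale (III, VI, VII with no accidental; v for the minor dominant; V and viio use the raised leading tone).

V42/VI

The pitches F#-A#-C#-E form a dominant seventh chord rooted on F#.
F# is not a diatonic chord root with this quality in D# minor, but it lies a perfect fifth above B (VI), so the chord functions as an applied dominant of VI.
With E in the bass the chord is in third inversion, so the figured bass is 42.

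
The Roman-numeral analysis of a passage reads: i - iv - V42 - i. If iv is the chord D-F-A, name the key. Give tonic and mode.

A minor

The anchor chord is a minor triad on D, labeled iv.
If D is scale degree 4 and the mode makes that degree carry a minor triad, the tonic is A and the mode is minor.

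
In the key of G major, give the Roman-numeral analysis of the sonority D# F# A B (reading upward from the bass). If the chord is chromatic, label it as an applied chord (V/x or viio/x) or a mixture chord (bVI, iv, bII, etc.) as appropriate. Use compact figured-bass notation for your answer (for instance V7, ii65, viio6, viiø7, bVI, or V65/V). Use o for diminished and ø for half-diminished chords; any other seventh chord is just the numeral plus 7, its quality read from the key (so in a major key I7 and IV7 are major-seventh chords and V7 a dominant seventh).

V65/vi

Stacked in thirds the chord is B-D#-F#-A: a dominant seventh chord on B.
B is not a diatonic chord root with this quality in G major, but it lies a perfect fifth above E (vi), so the chord functions as an applied dominant of vi.
With D# in the bass the chord is in first inversion, so the figured bass is 65.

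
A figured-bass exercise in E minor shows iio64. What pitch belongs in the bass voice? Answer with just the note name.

C

iio in E minor has root F#; the chord is F#-A-C.
The figure 64 means second inversion — the fifth is in the bass.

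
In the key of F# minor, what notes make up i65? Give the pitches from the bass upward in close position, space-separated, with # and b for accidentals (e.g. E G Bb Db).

A C# E F#

In F# minor, scale degree 1 is F#, and the diatonic chord built there is a minor seventh chord.
Stacking thirds from F# gives F#-A-C#-E.
With the 65 figure the chord is in first inversion; from the bass A upward in close position it reads A-C#-E-F#.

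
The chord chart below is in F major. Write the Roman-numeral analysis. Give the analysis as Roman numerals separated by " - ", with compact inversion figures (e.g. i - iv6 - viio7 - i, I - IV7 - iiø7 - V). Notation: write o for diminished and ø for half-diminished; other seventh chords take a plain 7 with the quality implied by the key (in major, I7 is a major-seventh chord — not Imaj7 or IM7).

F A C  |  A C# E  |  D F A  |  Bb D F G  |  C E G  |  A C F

I - V/vi - vi - ii65 - V - I6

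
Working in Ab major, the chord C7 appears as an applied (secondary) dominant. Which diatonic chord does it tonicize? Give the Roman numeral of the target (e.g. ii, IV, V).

vi

The chord is a dominant seventh chord on C.
A dominant resolves down a perfect fifth: C → F. In Ab major, F is scale degree 6, i.e. vi.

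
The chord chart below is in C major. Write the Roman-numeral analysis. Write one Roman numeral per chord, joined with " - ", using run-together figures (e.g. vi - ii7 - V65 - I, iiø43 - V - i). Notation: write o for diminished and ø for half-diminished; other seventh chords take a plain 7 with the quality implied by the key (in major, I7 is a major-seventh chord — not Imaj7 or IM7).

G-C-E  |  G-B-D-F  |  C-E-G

G-C-E has root C, degree 1 in C major, so I64.
G-B-D-F: root G is the dominant; dominant seventh chord there is V7.
C-E-G: major triad on C = scale degree 1 → I.

I64 - V7 - I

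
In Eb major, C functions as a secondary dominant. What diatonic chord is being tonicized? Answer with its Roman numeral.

ii

The chord is a major triad on C.
A dominant resolves down a perfect fifth: C → F. In Eb major, F is scale degree 2, i.e. ii.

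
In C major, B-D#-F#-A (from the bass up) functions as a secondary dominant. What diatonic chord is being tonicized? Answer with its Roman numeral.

iii

The chord is a dominant seventh chord on B.
A dominant resolves down a perfect fifth: B → E. In C major, E is scale degree 3, i.e. iii.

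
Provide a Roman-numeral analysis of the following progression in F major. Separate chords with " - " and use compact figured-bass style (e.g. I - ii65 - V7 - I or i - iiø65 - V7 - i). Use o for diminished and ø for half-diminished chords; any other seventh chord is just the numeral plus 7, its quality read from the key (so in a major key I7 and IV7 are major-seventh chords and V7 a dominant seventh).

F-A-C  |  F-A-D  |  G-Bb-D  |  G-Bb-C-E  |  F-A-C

I - vi6 - ii - V43 - I

F-A-C: root F is the tonic; major triad there is I.
F-A-D has root D, degree 6 in F major, so vi6.
G-Bb-D has root G, degree 2 in F major, so ii.
G-Bb-C-E: root C is the dominant; dominant seventh chord there is V43.
F-A-C has root F, degree 1 in F major, so I.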